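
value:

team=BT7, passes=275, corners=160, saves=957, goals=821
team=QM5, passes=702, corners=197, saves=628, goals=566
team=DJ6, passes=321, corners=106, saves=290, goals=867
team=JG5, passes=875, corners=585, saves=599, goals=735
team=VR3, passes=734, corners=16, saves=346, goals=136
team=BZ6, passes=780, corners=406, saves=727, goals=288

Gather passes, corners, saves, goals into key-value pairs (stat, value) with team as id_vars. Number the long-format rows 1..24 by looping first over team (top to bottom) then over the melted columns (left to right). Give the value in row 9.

321

24 rows total (6 × 4). Row 9: index ⌊(9-1)/4⌋ = 2 into team → DJ6; (9-1) mod 4 = 0 into the melted columns → passes.
So row 9 is (DJ6, passes, 321); value = 321.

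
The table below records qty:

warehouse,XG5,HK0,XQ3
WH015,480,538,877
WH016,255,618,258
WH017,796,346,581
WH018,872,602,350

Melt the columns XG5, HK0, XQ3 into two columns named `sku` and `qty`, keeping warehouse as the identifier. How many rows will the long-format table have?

4 warehouse values × 3 melted columns = 12 rows.

12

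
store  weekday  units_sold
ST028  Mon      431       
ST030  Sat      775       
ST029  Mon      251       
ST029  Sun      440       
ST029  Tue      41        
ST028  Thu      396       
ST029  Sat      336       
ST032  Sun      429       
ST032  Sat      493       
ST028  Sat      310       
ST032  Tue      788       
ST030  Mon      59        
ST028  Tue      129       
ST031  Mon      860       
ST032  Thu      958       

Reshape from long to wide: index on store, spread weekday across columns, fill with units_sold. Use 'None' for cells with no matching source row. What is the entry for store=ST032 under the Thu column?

The long row with store=ST032, weekday=Thu has units_sold=958.

958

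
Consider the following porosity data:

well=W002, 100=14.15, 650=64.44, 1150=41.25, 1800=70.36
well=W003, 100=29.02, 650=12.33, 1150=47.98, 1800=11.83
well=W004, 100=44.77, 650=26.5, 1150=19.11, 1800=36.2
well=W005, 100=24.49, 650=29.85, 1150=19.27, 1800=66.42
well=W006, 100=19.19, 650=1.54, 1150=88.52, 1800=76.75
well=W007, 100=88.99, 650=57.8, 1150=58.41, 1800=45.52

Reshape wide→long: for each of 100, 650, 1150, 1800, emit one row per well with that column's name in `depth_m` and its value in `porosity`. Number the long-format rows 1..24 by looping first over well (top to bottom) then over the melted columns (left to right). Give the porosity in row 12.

36.2

24 rows total (6 × 4). Row 12: index ⌊(12-1)/4⌋ = 2 into well → W004; (12-1) mod 4 = 3 into the melted columns → 1800.
So row 12 is (W004, 1800, 36.2); porosity = 36.2.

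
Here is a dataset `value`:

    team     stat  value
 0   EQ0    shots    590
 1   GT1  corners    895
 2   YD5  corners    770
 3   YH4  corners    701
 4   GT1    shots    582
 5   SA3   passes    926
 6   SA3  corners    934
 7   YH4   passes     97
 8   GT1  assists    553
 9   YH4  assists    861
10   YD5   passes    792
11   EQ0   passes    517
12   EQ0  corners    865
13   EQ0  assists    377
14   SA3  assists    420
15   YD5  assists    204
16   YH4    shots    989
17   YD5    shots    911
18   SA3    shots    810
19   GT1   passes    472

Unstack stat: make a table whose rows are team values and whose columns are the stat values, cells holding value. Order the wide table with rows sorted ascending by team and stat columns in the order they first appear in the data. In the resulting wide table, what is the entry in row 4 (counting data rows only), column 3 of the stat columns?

792

With rows sorted ascending by team, row 4 is team=YD5. stat columns in first-appearance order: shots, corners, passes, assists; column 3 is passes.
Long rows with team=YD5, stat=passes: value = 792.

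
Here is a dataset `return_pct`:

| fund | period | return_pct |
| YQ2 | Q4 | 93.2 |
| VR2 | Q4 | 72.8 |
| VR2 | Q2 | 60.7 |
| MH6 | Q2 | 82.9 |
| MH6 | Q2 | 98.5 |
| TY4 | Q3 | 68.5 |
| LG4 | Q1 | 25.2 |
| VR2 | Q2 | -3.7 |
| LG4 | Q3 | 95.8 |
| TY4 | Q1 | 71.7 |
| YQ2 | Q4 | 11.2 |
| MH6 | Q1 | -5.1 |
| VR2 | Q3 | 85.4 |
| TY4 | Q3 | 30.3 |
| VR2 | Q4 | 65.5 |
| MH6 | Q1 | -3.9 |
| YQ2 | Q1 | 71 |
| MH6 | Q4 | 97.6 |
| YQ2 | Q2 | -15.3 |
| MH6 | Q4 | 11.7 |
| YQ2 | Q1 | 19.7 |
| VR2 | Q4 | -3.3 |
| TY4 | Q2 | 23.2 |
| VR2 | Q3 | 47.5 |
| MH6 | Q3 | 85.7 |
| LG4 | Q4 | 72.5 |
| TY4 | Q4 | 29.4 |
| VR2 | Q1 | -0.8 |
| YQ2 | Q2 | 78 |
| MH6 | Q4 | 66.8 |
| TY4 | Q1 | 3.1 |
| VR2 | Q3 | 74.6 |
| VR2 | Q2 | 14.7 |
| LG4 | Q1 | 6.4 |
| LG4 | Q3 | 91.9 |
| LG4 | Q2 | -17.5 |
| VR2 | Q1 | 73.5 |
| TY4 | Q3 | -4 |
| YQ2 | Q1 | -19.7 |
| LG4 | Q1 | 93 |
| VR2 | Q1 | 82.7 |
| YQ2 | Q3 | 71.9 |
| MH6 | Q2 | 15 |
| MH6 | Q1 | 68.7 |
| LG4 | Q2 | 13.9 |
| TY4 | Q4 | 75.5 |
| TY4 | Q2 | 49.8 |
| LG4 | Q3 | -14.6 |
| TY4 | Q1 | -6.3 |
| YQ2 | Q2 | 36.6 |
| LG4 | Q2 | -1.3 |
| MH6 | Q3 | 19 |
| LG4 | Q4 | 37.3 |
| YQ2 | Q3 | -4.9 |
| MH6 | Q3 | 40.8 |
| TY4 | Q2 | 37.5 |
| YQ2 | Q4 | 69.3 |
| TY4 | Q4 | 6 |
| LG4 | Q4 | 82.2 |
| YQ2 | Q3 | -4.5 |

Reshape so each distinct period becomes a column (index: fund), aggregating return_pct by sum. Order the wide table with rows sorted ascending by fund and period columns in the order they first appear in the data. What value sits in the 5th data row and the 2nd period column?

With rows sorted ascending by fund, row 5 is fund=YQ2. period columns in first-appearance order: Q4, Q2, Q3, Q1; column 2 is Q2.
Long rows with fund=YQ2, period=Q2: -15.3 + 78 + 36.6 = 99.3.

99.3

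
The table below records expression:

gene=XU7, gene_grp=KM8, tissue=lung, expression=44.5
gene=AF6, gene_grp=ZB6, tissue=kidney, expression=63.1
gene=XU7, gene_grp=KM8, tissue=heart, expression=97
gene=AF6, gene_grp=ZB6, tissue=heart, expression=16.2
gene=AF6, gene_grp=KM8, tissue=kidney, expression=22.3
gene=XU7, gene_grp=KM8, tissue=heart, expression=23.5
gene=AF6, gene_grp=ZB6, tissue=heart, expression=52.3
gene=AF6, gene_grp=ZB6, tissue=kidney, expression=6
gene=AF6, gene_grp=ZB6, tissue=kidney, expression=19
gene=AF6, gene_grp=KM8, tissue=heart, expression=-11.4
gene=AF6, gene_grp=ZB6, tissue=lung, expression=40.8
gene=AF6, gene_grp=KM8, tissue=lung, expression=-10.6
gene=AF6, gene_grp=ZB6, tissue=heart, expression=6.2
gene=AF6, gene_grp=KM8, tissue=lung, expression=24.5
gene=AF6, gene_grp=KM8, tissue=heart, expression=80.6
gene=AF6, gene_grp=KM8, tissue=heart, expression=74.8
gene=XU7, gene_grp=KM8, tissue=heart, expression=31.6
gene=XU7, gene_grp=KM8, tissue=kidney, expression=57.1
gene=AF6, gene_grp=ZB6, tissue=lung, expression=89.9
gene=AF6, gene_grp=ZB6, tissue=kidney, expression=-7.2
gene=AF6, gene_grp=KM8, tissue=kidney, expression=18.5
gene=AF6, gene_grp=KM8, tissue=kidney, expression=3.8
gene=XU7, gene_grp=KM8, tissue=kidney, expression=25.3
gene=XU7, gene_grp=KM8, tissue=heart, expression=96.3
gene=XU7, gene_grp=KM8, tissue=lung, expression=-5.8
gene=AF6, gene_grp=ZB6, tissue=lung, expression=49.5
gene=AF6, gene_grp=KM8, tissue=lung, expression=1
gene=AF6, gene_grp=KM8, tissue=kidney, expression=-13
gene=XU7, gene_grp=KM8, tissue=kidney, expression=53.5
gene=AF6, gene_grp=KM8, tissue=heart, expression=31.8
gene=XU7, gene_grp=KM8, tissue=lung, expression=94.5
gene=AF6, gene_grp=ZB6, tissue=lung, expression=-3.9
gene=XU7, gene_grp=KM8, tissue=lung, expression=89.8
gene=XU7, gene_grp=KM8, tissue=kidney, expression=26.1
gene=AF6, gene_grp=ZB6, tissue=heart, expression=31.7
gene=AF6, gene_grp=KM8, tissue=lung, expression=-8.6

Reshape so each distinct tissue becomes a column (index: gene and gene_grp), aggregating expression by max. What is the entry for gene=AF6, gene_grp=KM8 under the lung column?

24.5

Rows with gene=AF6, gene_grp=KM8 and tissue=lung: expression values are -10.6, 24.5, 1, -8.6.
max(-10.6, 24.5, 1, -8.6) = 24.5.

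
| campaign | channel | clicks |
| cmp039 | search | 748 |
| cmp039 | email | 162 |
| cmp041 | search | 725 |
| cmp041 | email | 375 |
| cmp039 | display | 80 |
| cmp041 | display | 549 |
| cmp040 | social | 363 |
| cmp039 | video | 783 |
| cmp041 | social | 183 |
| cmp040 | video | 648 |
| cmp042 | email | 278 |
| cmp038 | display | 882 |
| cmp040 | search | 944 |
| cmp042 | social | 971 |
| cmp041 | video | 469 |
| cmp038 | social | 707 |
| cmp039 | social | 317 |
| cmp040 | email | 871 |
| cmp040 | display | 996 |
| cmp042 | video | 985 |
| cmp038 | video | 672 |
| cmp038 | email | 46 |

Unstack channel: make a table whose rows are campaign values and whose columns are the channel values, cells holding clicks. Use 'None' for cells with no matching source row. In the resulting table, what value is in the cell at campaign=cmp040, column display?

996

The long row with campaign=cmp040, channel=display has clicks=996.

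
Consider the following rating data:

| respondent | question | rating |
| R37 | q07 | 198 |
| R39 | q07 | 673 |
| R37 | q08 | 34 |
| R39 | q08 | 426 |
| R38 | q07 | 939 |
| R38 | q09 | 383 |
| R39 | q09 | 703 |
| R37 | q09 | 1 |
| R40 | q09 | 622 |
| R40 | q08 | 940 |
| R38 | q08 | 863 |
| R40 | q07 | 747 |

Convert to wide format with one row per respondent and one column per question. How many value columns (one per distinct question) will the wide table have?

3 distinct question values: q07, q08, q09.

3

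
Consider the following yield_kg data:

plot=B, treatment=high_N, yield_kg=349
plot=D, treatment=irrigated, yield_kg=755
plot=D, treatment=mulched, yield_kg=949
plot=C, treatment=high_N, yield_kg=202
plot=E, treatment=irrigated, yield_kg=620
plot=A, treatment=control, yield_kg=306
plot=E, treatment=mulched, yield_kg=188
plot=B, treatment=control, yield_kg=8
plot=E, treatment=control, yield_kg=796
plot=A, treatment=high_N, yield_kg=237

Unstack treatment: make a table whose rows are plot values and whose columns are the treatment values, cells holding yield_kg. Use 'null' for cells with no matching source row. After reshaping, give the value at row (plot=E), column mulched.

The long row with plot=E, treatment=mulched has yield_kg=188.

188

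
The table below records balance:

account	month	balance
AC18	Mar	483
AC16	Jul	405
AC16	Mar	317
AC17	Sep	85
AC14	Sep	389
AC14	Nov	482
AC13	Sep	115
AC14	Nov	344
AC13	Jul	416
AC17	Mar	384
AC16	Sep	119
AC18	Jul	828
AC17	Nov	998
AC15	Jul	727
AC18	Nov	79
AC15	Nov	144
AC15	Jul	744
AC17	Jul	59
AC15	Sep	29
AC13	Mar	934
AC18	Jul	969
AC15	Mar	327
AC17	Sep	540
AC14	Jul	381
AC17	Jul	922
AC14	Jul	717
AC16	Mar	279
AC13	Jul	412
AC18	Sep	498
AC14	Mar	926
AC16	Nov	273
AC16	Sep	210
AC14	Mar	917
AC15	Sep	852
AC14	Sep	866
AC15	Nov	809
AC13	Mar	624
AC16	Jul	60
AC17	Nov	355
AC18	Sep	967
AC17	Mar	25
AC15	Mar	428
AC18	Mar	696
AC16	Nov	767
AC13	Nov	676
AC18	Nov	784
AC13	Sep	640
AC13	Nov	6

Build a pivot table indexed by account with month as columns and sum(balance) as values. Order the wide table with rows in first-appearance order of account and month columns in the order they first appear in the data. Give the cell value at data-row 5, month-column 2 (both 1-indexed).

With rows in first-appearance order of account, row 5 is account=AC13. month columns in first-appearance order: Mar, Jul, Sep, Nov; column 2 is Jul.
Long rows with account=AC13, month=Jul: 416 + 412 = 828.

828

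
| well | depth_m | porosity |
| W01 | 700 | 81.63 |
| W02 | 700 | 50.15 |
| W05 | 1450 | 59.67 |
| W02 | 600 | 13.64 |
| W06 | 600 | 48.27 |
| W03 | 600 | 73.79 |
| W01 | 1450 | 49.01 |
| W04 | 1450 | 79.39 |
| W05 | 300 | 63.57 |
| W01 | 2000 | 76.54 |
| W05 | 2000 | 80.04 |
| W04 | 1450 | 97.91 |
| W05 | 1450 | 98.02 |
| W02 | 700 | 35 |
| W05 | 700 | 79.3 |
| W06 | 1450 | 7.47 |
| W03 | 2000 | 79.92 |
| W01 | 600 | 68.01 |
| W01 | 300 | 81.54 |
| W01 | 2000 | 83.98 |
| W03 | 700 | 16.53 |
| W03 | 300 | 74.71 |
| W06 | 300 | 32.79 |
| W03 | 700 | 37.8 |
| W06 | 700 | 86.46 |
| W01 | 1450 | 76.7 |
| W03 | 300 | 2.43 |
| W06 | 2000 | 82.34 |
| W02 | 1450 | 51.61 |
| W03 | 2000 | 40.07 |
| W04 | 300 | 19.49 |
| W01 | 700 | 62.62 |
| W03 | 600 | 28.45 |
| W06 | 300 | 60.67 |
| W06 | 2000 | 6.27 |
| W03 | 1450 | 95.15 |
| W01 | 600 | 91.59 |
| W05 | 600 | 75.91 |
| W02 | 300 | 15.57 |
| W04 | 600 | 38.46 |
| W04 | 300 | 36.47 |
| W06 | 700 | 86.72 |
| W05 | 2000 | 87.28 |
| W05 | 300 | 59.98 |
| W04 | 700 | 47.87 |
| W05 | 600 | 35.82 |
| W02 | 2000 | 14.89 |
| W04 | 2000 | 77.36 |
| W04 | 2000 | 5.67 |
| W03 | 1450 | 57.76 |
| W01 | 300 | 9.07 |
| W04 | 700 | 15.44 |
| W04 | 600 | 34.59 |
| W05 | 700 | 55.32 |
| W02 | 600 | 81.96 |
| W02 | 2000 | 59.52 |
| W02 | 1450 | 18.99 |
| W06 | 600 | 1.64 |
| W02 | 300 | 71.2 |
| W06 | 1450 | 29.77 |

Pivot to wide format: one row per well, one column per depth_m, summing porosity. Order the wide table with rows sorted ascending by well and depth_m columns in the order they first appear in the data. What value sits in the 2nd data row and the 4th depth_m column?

With rows sorted ascending by well, row 2 is well=W02. depth_m columns in first-appearance order: 700, 1450, 600, 300, 2000; column 4 is 300.
Long rows with well=W02, depth_m=300: 15.57 + 71.2 = 86.77.

86.77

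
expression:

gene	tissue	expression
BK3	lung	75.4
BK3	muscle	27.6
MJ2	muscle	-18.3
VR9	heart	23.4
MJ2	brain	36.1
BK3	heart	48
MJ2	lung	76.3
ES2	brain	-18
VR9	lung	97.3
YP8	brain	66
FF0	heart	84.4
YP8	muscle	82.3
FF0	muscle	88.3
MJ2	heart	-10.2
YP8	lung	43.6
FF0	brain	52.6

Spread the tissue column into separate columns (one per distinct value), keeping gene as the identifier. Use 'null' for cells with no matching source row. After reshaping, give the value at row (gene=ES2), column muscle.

No long-format row has gene=ES2 and tissue=muscle, so the cell is null.

null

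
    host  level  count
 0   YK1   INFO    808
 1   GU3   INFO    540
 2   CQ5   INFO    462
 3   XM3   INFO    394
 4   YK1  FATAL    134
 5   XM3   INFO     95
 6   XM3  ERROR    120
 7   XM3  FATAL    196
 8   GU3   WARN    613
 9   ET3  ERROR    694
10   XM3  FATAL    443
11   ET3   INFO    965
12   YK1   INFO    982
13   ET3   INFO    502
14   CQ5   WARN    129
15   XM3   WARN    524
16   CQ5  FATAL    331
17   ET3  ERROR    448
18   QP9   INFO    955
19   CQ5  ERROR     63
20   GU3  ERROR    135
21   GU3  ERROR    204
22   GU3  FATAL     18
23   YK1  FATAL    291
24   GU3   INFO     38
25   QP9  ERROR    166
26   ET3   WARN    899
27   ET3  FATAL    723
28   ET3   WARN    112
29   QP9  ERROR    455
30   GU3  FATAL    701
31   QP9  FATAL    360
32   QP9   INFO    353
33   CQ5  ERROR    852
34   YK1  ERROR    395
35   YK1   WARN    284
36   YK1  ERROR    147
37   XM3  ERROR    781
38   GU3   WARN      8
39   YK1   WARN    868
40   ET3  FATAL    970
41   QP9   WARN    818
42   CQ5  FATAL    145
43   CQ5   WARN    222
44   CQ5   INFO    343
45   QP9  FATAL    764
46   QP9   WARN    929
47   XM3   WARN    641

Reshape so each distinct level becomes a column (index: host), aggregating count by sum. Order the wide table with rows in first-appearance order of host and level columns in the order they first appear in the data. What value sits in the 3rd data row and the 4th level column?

351

With rows in first-appearance order of host, row 3 is host=CQ5. level columns in first-appearance order: INFO, FATAL, ERROR, WARN; column 4 is WARN.
Long rows with host=CQ5, level=WARN: 129 + 222 = 351.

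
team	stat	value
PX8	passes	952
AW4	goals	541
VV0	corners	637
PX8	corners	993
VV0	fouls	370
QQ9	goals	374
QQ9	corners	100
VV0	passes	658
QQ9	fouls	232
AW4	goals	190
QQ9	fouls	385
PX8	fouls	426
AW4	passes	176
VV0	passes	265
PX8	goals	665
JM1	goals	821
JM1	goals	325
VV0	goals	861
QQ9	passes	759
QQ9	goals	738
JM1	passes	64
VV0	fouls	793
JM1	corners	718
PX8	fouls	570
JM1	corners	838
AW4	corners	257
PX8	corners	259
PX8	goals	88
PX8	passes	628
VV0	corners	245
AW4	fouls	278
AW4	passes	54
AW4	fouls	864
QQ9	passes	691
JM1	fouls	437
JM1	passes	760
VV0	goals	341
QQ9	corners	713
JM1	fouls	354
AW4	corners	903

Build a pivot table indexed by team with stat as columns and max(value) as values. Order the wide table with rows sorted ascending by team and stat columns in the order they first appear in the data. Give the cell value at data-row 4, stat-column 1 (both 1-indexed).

With rows sorted ascending by team, row 4 is team=QQ9. stat columns in first-appearance order: passes, goals, corners, fouls; column 1 is passes.
Long rows with team=QQ9, stat=passes: max(759, 691) = 759.

759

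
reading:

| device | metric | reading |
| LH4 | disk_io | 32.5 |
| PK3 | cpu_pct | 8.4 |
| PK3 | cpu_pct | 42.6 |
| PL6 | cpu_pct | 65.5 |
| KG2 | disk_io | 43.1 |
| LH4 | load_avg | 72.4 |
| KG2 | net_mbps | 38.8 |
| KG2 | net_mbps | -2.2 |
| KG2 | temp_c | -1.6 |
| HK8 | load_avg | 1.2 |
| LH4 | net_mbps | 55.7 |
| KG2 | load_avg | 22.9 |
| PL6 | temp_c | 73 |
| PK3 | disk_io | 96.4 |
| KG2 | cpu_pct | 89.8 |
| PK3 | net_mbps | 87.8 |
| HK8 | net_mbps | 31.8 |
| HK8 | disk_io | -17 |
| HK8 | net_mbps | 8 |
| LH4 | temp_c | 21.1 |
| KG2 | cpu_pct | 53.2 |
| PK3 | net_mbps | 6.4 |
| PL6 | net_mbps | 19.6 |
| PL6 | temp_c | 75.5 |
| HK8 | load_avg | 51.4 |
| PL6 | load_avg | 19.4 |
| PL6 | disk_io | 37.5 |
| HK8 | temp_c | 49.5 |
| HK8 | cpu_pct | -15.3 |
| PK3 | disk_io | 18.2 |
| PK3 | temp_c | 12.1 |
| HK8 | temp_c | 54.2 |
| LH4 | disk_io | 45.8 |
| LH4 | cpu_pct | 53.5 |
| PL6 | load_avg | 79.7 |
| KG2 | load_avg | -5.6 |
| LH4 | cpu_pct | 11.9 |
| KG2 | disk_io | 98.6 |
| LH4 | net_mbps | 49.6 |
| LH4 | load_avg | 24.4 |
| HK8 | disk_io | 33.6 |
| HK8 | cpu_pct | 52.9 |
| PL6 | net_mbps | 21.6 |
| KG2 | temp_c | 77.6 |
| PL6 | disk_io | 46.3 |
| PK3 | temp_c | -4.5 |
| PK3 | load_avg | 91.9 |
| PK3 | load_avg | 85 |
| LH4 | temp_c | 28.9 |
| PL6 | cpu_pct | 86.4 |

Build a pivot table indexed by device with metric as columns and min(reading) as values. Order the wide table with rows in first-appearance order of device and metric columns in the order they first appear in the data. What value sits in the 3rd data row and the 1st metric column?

With rows in first-appearance order of device, row 3 is device=PL6. metric columns in first-appearance order: disk_io, cpu_pct, load_avg, net_mbps, temp_c; column 1 is disk_io.
Long rows with device=PL6, metric=disk_io: min(37.5, 46.3) = 37.5.

37.5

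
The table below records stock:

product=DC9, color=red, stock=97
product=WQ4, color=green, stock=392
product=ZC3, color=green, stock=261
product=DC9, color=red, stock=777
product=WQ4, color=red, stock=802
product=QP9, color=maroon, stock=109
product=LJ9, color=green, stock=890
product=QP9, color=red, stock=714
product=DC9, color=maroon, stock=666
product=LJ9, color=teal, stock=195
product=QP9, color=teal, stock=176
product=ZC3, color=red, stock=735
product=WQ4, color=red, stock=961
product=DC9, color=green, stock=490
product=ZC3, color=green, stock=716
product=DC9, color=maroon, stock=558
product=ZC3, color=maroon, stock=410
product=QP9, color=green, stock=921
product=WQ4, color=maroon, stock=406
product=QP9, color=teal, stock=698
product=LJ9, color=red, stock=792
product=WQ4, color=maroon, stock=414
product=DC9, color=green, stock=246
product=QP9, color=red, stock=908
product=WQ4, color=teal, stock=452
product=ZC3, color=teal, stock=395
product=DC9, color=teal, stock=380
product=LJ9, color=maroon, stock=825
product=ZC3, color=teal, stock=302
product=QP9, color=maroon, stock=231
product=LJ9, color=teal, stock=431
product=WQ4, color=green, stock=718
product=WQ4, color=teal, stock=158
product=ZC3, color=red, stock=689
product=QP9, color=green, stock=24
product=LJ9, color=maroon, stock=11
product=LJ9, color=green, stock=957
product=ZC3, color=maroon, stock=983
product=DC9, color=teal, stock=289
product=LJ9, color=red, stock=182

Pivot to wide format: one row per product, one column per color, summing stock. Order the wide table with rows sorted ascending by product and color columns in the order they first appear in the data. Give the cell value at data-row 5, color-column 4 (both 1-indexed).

With rows sorted ascending by product, row 5 is product=ZC3. color columns in first-appearance order: red, green, maroon, teal; column 4 is teal.
Long rows with product=ZC3, color=teal: 395 + 302 = 697.

697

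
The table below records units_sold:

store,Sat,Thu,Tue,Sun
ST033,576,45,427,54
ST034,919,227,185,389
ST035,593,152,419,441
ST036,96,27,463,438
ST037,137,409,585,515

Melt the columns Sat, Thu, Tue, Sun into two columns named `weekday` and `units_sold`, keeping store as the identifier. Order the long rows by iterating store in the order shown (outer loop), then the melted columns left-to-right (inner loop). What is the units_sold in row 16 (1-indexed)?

438

20 rows total (5 × 4). Row 16: index ⌊(16-1)/4⌋ = 3 into store → ST036; (16-1) mod 4 = 3 into the melted columns → Sun.
So row 16 is (ST036, Sun, 438); units_sold = 438.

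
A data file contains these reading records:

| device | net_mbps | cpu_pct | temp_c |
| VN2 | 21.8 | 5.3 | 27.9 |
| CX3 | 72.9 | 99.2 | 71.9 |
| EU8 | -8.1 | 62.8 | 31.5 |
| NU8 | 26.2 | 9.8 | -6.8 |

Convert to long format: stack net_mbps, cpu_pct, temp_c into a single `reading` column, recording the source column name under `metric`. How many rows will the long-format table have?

4 device values × 3 melted columns = 12 rows.

12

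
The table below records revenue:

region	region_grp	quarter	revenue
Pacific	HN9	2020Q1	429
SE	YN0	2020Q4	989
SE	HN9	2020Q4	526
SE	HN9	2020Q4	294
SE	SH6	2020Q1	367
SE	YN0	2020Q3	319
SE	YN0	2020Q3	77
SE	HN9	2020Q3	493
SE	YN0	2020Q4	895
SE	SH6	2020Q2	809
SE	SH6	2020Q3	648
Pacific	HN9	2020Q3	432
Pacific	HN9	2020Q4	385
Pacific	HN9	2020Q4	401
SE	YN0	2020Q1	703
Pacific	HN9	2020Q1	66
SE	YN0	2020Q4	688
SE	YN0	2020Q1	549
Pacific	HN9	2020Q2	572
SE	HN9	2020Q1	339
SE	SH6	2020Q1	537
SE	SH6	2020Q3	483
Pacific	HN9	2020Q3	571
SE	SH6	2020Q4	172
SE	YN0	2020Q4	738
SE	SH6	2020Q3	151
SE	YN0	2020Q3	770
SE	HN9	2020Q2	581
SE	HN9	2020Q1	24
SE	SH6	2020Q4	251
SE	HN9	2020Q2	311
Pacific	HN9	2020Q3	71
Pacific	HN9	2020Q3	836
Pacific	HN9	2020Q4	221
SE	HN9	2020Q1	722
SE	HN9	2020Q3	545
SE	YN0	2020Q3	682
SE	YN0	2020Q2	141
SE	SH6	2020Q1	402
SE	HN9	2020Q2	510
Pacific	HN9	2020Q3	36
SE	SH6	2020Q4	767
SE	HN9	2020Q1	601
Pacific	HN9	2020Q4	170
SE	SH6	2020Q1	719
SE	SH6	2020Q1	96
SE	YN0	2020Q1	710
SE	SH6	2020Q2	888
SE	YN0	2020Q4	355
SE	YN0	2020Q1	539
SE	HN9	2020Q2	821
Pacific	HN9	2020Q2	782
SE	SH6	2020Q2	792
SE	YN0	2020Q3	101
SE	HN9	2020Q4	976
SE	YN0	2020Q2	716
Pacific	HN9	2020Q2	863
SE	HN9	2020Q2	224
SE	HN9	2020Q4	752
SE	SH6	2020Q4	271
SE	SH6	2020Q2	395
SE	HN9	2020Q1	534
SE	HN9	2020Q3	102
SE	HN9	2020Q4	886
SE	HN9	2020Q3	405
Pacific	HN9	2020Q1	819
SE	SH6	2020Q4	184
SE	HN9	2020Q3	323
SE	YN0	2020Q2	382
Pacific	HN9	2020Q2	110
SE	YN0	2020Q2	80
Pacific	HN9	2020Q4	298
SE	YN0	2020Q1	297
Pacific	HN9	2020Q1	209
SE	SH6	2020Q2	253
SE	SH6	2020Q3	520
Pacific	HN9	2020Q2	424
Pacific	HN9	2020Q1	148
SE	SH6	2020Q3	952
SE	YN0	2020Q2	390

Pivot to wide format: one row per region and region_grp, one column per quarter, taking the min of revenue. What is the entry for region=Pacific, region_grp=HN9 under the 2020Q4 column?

Rows with region=Pacific, region_grp=HN9 and quarter=2020Q4: revenue values are 385, 401, 221, 170, 298.
min(385, 401, 221, 170, 298) = 170.

170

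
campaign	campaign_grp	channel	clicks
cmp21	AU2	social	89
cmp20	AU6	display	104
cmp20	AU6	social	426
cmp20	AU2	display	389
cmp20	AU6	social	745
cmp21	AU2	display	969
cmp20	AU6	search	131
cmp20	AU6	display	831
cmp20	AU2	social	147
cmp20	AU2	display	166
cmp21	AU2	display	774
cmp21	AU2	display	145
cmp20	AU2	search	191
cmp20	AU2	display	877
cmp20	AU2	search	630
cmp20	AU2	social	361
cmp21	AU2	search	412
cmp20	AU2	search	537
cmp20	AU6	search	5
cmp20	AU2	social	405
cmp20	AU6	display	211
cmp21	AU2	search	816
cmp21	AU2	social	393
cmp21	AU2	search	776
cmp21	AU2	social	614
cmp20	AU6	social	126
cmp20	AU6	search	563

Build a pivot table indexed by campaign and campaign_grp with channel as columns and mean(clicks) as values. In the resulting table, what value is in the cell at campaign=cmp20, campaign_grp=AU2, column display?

Rows with campaign=cmp20, campaign_grp=AU2 and channel=display: clicks values are 389, 166, 877.
(389 + 166 + 877) / 3 = 477.33.

477.33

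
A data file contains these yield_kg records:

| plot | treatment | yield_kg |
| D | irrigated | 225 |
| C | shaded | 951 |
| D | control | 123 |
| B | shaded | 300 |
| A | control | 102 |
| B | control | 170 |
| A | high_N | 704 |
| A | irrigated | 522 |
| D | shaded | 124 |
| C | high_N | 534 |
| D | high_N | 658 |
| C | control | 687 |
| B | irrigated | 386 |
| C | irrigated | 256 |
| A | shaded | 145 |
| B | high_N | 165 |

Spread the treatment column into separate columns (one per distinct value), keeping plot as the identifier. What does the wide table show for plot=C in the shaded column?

Wide layout: rows indexed by plot, columns are the 4 distinct treatment values (irrigated, shaded, control, high_N).
Cell (plot=C, treatment=shaded) draws from the long row where plot=C and treatment=shaded, which has yield_kg=951.

951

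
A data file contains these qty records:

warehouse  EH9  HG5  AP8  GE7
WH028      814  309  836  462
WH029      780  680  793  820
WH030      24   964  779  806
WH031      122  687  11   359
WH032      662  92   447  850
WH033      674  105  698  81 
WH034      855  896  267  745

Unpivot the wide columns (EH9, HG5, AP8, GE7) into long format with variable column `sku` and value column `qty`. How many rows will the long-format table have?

7 warehouse values × 4 melted columns = 28 rows.

28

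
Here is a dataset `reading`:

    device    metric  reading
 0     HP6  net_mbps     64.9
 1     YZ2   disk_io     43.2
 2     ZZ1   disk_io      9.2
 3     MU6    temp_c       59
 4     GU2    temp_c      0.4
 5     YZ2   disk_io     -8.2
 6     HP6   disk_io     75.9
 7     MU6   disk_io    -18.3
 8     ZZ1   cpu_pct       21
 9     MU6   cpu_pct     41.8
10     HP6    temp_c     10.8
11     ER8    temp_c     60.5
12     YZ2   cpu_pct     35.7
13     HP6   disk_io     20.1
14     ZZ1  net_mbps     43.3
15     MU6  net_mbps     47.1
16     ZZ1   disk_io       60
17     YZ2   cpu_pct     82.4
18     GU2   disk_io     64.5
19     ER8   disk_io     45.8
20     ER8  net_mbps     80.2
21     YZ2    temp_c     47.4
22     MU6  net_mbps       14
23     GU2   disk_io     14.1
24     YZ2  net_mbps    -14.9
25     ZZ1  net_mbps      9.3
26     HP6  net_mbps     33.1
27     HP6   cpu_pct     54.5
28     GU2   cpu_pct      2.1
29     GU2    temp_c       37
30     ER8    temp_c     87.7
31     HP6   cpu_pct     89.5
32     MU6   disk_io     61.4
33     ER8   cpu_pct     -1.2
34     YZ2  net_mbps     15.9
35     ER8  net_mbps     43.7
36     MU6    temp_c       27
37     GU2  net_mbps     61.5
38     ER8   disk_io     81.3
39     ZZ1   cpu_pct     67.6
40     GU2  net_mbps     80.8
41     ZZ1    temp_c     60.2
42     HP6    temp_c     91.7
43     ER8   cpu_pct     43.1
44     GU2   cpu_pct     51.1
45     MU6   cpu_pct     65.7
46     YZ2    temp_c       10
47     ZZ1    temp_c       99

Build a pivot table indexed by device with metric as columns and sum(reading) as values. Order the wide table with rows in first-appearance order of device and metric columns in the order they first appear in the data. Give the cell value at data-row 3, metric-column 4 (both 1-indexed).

With rows in first-appearance order of device, row 3 is device=ZZ1. metric columns in first-appearance order: net_mbps, disk_io, temp_c, cpu_pct; column 4 is cpu_pct.
Long rows with device=ZZ1, metric=cpu_pct: 21 + 67.6 = 88.6.

88.6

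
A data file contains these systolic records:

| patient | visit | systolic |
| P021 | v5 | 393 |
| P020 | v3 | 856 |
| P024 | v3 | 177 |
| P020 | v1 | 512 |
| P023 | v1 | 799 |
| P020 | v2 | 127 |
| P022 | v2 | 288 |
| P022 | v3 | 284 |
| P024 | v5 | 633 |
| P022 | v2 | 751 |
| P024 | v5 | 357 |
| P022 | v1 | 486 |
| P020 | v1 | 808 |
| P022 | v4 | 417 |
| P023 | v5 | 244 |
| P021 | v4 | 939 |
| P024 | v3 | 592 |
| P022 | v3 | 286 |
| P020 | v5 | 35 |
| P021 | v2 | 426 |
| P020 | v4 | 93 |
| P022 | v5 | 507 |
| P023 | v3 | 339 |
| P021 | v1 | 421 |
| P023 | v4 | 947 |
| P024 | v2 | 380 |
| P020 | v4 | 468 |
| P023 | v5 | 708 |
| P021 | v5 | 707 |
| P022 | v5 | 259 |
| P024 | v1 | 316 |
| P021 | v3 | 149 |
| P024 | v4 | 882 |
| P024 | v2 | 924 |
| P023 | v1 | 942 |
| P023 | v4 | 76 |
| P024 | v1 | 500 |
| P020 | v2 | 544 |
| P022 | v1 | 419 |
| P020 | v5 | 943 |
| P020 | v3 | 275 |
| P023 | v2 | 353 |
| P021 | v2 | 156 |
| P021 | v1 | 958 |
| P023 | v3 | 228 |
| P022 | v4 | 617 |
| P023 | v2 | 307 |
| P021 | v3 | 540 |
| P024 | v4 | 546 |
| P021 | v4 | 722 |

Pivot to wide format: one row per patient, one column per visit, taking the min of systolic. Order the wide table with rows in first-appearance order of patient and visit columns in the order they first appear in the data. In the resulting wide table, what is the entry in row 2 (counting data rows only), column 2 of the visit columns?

275

With rows in first-appearance order of patient, row 2 is patient=P020. visit columns in first-appearance order: v5, v3, v1, v2, v4; column 2 is v3.
Long rows with patient=P020, visit=v3: min(856, 275) = 275.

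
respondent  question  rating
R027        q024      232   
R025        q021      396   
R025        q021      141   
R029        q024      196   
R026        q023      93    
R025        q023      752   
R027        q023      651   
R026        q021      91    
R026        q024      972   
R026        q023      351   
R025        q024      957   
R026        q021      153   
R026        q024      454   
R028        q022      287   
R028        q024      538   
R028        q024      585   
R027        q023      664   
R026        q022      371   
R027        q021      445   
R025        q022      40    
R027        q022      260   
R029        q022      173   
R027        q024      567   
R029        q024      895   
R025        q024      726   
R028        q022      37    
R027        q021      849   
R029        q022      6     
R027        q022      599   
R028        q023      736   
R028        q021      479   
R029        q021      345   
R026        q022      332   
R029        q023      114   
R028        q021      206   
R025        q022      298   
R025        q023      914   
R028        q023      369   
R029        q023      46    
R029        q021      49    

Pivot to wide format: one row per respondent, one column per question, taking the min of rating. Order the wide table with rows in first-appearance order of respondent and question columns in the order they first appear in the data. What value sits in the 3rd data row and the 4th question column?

6

With rows in first-appearance order of respondent, row 3 is respondent=R029. question columns in first-appearance order: q024, q021, q023, q022; column 4 is q022.
Long rows with respondent=R029, question=q022: min(173, 6) = 6.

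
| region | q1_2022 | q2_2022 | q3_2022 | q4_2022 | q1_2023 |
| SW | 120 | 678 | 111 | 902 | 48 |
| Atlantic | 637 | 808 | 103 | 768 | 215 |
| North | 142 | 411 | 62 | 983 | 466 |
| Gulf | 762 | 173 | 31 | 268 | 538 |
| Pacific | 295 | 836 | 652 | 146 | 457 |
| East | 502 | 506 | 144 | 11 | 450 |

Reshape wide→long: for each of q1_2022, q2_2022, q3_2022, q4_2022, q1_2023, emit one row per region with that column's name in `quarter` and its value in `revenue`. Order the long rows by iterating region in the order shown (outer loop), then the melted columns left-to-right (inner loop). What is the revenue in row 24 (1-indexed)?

146

30 rows total (6 × 5). Row 24: index ⌊(24-1)/5⌋ = 4 into region → Pacific; (24-1) mod 5 = 3 into the melted columns → q4_2022.
So row 24 is (Pacific, q4_2022, 146); revenue = 146.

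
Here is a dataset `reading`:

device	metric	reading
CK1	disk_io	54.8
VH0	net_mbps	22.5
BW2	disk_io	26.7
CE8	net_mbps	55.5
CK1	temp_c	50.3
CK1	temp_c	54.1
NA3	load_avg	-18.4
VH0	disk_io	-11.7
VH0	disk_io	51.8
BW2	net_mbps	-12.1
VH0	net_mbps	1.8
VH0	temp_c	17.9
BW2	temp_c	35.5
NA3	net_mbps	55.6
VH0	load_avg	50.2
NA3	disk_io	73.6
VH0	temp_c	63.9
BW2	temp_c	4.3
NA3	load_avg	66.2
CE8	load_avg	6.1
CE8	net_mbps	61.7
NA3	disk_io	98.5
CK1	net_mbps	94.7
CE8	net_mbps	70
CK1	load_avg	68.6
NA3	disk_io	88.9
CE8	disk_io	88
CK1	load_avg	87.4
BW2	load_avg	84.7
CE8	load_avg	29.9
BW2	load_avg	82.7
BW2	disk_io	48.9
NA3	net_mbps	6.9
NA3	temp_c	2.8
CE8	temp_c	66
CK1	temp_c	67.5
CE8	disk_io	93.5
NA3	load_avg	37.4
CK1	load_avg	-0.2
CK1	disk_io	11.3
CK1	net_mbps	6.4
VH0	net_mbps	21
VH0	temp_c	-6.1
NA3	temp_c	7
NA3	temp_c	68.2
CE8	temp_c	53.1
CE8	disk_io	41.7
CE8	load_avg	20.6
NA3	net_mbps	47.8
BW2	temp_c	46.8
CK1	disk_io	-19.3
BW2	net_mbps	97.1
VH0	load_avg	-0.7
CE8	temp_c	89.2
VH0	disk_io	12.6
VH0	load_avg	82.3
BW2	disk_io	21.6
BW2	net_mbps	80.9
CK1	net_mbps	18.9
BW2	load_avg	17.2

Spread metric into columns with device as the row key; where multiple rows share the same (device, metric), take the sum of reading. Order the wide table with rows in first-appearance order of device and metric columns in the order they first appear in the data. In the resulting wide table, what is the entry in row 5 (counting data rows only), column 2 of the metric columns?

With rows in first-appearance order of device, row 5 is device=NA3. metric columns in first-appearance order: disk_io, net_mbps, temp_c, load_avg; column 2 is net_mbps.
Long rows with device=NA3, metric=net_mbps: 55.6 + 6.9 + 47.8 = 110.3.

110.3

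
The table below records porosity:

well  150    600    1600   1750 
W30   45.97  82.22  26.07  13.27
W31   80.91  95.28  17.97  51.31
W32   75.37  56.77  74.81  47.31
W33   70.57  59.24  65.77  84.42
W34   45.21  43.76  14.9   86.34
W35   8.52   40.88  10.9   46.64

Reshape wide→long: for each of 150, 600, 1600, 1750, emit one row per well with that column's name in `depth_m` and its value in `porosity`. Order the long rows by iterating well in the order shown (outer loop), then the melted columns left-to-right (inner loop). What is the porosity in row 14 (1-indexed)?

59.24

24 rows total (6 × 4). Row 14: index ⌊(14-1)/4⌋ = 3 into well → W33; (14-1) mod 4 = 1 into the melted columns → 600.
So row 14 is (W33, 600, 59.24); porosity = 59.24.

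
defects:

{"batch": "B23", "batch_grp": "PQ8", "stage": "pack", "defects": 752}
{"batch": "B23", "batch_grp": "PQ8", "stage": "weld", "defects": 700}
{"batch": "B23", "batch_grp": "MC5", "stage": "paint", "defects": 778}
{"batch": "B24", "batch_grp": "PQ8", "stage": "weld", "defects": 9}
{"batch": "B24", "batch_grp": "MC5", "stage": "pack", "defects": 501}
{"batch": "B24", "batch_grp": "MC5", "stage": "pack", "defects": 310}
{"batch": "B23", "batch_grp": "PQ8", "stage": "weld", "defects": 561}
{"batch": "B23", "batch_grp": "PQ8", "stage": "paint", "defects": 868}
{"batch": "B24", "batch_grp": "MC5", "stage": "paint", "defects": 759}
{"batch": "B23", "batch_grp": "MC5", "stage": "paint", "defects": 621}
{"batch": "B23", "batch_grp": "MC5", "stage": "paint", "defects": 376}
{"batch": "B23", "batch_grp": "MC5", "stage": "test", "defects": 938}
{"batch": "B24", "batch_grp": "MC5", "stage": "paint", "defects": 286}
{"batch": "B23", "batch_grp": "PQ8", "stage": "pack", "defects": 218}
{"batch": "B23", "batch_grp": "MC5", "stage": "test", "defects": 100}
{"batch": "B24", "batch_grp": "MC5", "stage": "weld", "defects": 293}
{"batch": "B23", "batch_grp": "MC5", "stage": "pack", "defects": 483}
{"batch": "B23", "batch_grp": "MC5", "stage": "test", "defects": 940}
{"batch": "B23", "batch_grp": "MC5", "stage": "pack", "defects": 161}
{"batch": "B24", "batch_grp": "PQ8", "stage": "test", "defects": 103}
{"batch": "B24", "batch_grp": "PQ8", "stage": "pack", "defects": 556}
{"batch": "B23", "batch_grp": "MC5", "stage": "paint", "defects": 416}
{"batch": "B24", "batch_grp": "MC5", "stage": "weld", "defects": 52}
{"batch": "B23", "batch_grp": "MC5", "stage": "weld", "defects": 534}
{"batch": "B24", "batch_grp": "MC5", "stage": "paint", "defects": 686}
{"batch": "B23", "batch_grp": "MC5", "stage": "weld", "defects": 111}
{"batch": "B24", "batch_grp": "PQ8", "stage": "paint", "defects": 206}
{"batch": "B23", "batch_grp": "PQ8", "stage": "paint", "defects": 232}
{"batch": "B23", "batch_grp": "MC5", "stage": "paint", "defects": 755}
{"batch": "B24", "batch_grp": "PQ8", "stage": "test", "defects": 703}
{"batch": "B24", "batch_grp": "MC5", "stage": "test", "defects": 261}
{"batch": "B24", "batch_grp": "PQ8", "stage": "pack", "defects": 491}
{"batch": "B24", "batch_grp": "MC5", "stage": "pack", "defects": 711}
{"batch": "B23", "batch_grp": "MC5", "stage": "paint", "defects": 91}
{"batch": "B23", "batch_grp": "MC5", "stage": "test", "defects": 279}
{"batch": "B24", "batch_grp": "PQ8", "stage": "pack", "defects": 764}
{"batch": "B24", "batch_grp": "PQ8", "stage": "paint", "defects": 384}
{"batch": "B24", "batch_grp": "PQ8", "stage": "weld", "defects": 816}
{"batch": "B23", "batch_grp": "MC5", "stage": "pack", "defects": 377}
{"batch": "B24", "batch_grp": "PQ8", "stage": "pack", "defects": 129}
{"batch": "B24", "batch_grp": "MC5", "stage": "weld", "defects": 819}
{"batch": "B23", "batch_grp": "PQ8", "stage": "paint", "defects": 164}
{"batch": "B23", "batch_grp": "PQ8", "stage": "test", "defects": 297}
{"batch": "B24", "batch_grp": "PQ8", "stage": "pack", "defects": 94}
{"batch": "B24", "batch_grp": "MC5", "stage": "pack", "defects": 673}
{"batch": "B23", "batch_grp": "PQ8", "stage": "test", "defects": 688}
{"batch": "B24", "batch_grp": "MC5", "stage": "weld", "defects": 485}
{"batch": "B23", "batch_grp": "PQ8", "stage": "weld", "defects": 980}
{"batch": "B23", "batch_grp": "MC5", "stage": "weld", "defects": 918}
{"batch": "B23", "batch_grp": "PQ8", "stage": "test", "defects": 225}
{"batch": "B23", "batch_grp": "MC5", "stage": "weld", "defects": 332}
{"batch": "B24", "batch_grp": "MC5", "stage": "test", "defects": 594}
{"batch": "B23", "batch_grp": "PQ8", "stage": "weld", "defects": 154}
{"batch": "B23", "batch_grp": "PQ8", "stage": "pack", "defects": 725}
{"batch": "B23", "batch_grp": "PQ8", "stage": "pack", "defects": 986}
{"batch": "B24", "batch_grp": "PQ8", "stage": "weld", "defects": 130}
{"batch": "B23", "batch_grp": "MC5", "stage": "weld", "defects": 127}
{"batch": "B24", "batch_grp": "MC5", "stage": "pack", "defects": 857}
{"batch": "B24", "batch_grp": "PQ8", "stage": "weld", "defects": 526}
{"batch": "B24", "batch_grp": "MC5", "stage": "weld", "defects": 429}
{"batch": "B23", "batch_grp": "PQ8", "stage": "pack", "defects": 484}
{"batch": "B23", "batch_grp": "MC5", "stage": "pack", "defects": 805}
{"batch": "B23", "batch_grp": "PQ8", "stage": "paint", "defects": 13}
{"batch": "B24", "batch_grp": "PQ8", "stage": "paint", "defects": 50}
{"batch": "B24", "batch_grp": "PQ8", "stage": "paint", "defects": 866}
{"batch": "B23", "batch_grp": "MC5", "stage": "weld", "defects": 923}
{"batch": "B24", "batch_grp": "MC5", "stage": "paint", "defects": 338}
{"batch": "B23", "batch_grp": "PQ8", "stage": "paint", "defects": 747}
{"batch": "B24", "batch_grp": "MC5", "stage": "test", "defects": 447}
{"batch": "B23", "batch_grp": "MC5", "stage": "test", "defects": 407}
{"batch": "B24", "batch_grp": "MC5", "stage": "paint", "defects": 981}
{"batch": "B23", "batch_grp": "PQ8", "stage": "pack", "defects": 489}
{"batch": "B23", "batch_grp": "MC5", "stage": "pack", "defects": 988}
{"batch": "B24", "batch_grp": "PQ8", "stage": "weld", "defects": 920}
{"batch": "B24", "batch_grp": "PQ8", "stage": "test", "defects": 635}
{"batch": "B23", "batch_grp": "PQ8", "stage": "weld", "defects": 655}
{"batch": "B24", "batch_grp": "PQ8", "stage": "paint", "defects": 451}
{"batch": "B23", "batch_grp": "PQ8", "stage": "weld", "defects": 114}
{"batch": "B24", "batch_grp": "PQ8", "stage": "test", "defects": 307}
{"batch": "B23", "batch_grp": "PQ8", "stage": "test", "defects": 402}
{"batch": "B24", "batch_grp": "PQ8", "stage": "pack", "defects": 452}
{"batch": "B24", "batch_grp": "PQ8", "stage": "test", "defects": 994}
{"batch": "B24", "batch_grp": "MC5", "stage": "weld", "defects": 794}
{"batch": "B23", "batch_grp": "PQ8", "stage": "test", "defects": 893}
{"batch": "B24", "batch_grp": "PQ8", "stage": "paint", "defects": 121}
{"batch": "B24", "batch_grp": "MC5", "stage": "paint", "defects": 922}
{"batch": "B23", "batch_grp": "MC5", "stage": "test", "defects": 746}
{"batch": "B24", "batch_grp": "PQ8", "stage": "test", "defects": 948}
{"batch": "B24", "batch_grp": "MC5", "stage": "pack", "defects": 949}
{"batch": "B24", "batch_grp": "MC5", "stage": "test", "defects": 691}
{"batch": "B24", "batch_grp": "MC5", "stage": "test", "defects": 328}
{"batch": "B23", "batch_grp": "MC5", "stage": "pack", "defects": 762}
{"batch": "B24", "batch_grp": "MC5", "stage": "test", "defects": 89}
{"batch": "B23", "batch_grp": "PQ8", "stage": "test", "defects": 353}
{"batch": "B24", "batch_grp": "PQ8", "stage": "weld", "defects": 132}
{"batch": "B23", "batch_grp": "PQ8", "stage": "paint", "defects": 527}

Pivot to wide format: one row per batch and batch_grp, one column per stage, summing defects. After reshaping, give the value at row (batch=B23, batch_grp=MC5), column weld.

2945

Rows with batch=B23, batch_grp=MC5 and stage=weld: defects values are 534, 111, 918, 332, 127, 923.
534 + 111 + 918 + 332 + 127 + 923 = 2945.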